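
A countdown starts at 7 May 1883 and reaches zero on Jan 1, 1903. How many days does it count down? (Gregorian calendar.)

May 7, 1883 → May 7, 1884: 366 days (Feb 29, 1884 is in that span).
May 7, 1884 → May 7, 1885: 365 days.
May 7, 1885 → May 7, 1886: 365 days.
May 7, 1886 → May 7, 1887: 365 days.
May 7, 1887 → May 7, 1888: 366 days (Feb 29, 1888 is in that span).
May 7, 1888 → May 7, 1889: 365 days.
May 7, 1889 → May 7, 1890: 365 days.
May 7, 1890 → May 7, 1891: 365 days.
May 7, 1891 → May 7, 1892: 366 days (Feb 29, 1892 is in that span).
May 7, 1892 → May 7, 1893: 365 days.
May 7, 1893 → May 7, 1894: 365 days.
May 7, 1894 → May 7, 1895: 365 days.
May 7, 1895 → May 7, 1896: 366 days (Feb 29, 1896 is in that span).
May 7, 1896 → May 7, 1897: 365 days.
May 7, 1897 → May 7, 1898: 365 days.
May 7, 1898 → May 7, 1899: 365 days.
May 7, 1899 → May 7, 1900: 365 days.
May 7, 1900 → May 7, 1901: 365 days.
May 7, 1901 → May 7, 1902: 365 days.
May 7, 1902 → Jun 7, 1902: 31 days (May has 31).
Jun 7, 1902 → Jul 7, 1902: 30 days (June has 30).
Jul 7, 1902 → Aug 7, 1902: 31 days (July has 31).
Aug 7, 1902 → Sep 7, 1902: 31 days (August has 31).
Sep 7, 1902 → Oct 7, 1902: 30 days (September has 30).
Oct 7, 1902 → Nov 7, 1902: 31 days (October has 31).
Nov 7, 1902 → Dec 7, 1902: 30 days (November has 30).
Dec 7, 1902 → Jan 1, 1903: 25 days.
Total: 7178 days.

7178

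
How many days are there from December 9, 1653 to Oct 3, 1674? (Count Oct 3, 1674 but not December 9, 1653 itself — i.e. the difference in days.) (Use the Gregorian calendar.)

7603

Dec 9, 1653 → Dec 9, 1654: 365 days.
Dec 9, 1654 → Dec 9, 1655: 365 days.
Dec 9, 1655 → Dec 9, 1656: 366 days (Feb 29, 1656 is in that span).
Dec 9, 1656 → Dec 9, 1657: 365 days.
Dec 9, 1657 → Dec 9, 1658: 365 days.
Dec 9, 1658 → Dec 9, 1659: 365 days.
Dec 9, 1659 → Dec 9, 1660: 366 days (Feb 29, 1660 is in that span).
Dec 9, 1660 → Dec 9, 1661: 365 days.
Dec 9, 1661 → Dec 9, 1662: 365 days.
Dec 9, 1662 → Dec 9, 1663: 365 days.
Dec 9, 1663 → Dec 9, 1664: 366 days (Feb 29, 1664 is in that span).
Dec 9, 1664 → Dec 9, 1665: 365 days.
Dec 9, 1665 → Dec 9, 1666: 365 days.
Dec 9, 1666 → Dec 9, 1667: 365 days.
Dec 9, 1667 → Dec 9, 1668: 366 days (Feb 29, 1668 is in that span).
Dec 9, 1668 → Dec 9, 1669: 365 days.
Dec 9, 1669 → Dec 9, 1670: 365 days.
Dec 9, 1670 → Dec 9, 1671: 365 days.
Dec 9, 1671 → Dec 9, 1672: 366 days (Feb 29, 1672 is in that span).
Dec 9, 1672 → Dec 9, 1673: 365 days.
Dec 9, 1673 → Jan 9, 1674: 31 days (December has 31).
Jan 9, 1674 → Feb 9, 1674: 31 days (January has 31).
Feb 9, 1674 → Mar 9, 1674: 28 days (February has 28).
Mar 9, 1674 → Apr 9, 1674: 31 days (March has 31).
Apr 9, 1674 → May 9, 1674: 30 days (April has 30).
May 9, 1674 → Jun 9, 1674: 31 days (May has 31).
Jun 9, 1674 → Jul 9, 1674: 30 days (June has 30).
Jul 9, 1674 → Aug 9, 1674: 31 days (July has 31).
Aug 9, 1674 → Sep 9, 1674: 31 days (August has 31).
Sep 9, 1674 → Oct 3, 1674: 24 days.
Total: 7603 days.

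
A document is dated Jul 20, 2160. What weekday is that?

Sunday

Doomsday rule: the anchor day for the 2100s is Sunday. For year 60: 60÷12 = 5 r 0, and 0÷4 = 0, so 5+0+0 = 5.
Sunday + 5 ≡ Friday — that's 2160's doomsday.
In July the doomsday date is Jul 11.
Jul 20 is 9 days after Jul 11; 9 mod 7 = 2, so Friday + 2 = Sunday.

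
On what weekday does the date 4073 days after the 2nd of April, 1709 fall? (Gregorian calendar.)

Monday

Apr 2, 1709 is a Tuesday.
4073 mod 7 = 6, so 4073 days after a Tuesday is Tuesday + 6 = Monday.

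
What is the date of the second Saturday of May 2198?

May 1, 2198 is a Tuesday.
The first Saturday is therefore May 5 (4 days later).
The second Saturday is 5 + 1×7 = May 12.

May 12, 2198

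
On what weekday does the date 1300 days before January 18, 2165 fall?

Sunday

First find the weekday of Jan 18, 2165. Doomsday rule: the anchor day for the 2100s is Sunday. For year 65: 65÷12 = 5 r 5, and 5÷4 = 1, so 5+5+1 = 11.
Sunday + 11 ≡ Thursday — that's 2165's doomsday.
In January the doomsday date is Jan 3 (2165 is not a leap year).
Jan 18 is 15 days after Jan 3; 15 mod 7 = 1, so Thursday + 1 = Friday.
1300 mod 7 = 5, so 1300 days before a Friday is Friday − 5 = Sunday.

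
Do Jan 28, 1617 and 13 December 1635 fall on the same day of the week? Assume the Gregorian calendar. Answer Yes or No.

No

From Jan 28, 1617 to Dec 13, 1635 is 6893 days.
6893 mod 7 = 5, so they are different weekdays.
(Jan 28, 1617 is a Saturday; Dec 13, 1635 is a Thursday.)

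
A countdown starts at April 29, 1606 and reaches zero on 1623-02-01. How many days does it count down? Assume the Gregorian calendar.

6122

Apr 29, 1606 → Apr 29, 1607: 365 days.
Apr 29, 1607 → Apr 29, 1608: 366 days (Feb 29, 1608 is in that span).
Apr 29, 1608 → Apr 29, 1609: 365 days.
Apr 29, 1609 → Apr 29, 1610: 365 days.
Apr 29, 1610 → Apr 29, 1611: 365 days.
Apr 29, 1611 → Apr 29, 1612: 366 days (Feb 29, 1612 is in that span).
Apr 29, 1612 → Apr 29, 1613: 365 days.
Apr 29, 1613 → Apr 29, 1614: 365 days.
Apr 29, 1614 → Apr 29, 1615: 365 days.
Apr 29, 1615 → Apr 29, 1616: 366 days (Feb 29, 1616 is in that span).
Apr 29, 1616 → Apr 29, 1617: 365 days.
Apr 29, 1617 → Apr 29, 1618: 365 days.
Apr 29, 1618 → Apr 29, 1619: 365 days.
Apr 29, 1619 → Apr 29, 1620: 366 days (Feb 29, 1620 is in that span).
Apr 29, 1620 → Apr 29, 1621: 365 days.
Apr 29, 1621 → Apr 29, 1622: 365 days.
Apr 29, 1622 → May 29, 1622: 30 days (April has 30).
May 29, 1622 → Jun 29, 1622: 31 days (May has 31).
Jun 29, 1622 → Jul 29, 1622: 30 days (June has 30).
Jul 29, 1622 → Aug 29, 1622: 31 days (July has 31).
Aug 29, 1622 → Sep 29, 1622: 31 days (August has 31).
Sep 29, 1622 → Oct 29, 1622: 30 days (September has 30).
Oct 29, 1622 → Nov 29, 1622: 31 days (October has 31).
Nov 29, 1622 → Dec 29, 1622: 30 days (November has 30).
Dec 29, 1622 → Jan 29, 1623: 31 days (December has 31).
Jan 29, 1623 → Feb 1, 1623: 3 days.
Total: 6122 days.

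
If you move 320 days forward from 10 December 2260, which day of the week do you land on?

Dec 10, 2260 is a Monday.
320 mod 7 = 5, so 320 days after a Monday is Monday + 5 = Saturday.

Saturday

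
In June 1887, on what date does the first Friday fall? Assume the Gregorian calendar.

June 1, 1887 is a Wednesday.
The first Friday is therefore June 3 (2 days later).

June 3, 1887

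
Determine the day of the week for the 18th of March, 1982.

January 1, 1982 is a Friday.
Jan 1, 1982 → Feb 1, 1982: 31 days (January has 31).
Feb 1, 1982 → Mar 1, 1982: 28 days (February has 28).
Mar 1, 1982 → Mar 18, 1982: 17 days.
Total: 76 days.
76 mod 7 = 6, so Friday + 6 = Thursday.

Thursday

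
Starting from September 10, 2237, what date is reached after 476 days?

December 30, 2238

+365 (one year) → Sep 10, 2238 (111 left).
Sep has 30 days: +21 → Oct 1, 2238 (90 left).
Oct has 31 days: +31 → Nov 1, 2238 (59 left).
Nov has 30 days: +30 → Dec 1, 2238 (29 left).
+29 → Dec 30, 2238.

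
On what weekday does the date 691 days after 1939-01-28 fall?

First find the weekday of Jan 28, 1939. Doomsday rule: the anchor day for the 1900s is Wednesday. For year 39: 39÷12 = 3 r 3, and 3÷4 = 0, so 3+3+0 = 6.
Wednesday + 6 ≡ Tuesday — that's 1939's doomsday.
In January the doomsday date is Jan 3 (1939 is not a leap year).
Jan 28 is 25 days after Jan 3; 25 mod 7 = 4, so Tuesday + 4 = Saturday.
691 mod 7 = 5, so 691 days after a Saturday is Saturday + 5 = Thursday.

Thursday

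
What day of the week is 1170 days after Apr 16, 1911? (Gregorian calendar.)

Apr 16, 1911 is a Sunday.
1170 mod 7 = 1, so 1170 days after a Sunday is Sunday + 1 = Monday.

Monday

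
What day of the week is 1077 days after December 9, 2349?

First find the weekday of Dec 9, 2349. Doomsday rule: the anchor day for the 2300s is Wednesday. For year 49: 49÷12 = 4 r 1, and 1÷4 = 0, so 4+1+0 = 5.
Wednesday + 5 ≡ Monday — that's 2349's doomsday.
In December the doomsday date is Dec 12.
Dec 9 is 3 days before Dec 12; 3 mod 7 = 3, so Monday − 3 = Friday.
1077 mod 7 = 6, so 1077 days after a Friday is Friday + 6 = Thursday.

Thursday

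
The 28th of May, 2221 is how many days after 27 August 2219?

Aug 27, 2219 → Aug 27, 2220: 366 days (Feb 29, 2220 is in that span).
Aug 27, 2220 → Sep 27, 2220: 31 days (August has 31).
Sep 27, 2220 → Oct 27, 2220: 30 days (September has 30).
Oct 27, 2220 → Nov 27, 2220: 31 days (October has 31).
Nov 27, 2220 → Dec 27, 2220: 30 days (November has 30).
Dec 27, 2220 → Jan 27, 2221: 31 days (December has 31).
Jan 27, 2221 → Feb 27, 2221: 31 days (January has 31).
Feb 27, 2221 → Mar 27, 2221: 28 days (February has 28).
Mar 27, 2221 → Apr 27, 2221: 31 days (March has 31).
Apr 27, 2221 → May 27, 2221: 30 days (April has 30).
May 27, 2221 → May 28, 2221: 1 days.
Total: 640 days.

640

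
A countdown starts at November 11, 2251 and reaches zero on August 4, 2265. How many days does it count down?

5015

Nov 11, 2251 → Nov 11, 2252: 366 days (Feb 29, 2252 is in that span).
Nov 11, 2252 → Nov 11, 2253: 365 days.
Nov 11, 2253 → Nov 11, 2254: 365 days.
Nov 11, 2254 → Nov 11, 2255: 365 days.
Nov 11, 2255 → Nov 11, 2256: 366 days (Feb 29, 2256 is in that span).
Nov 11, 2256 → Nov 11, 2257: 365 days.
Nov 11, 2257 → Nov 11, 2258: 365 days.
Nov 11, 2258 → Nov 11, 2259: 365 days.
Nov 11, 2259 → Nov 11, 2260: 366 days (Feb 29, 2260 is in that span).
Nov 11, 2260 → Nov 11, 2261: 365 days.
Nov 11, 2261 → Nov 11, 2262: 365 days.
Nov 11, 2262 → Nov 11, 2263: 365 days.
Nov 11, 2263 → Nov 11, 2264: 366 days (Feb 29, 2264 is in that span).
Nov 11, 2264 → Dec 11, 2264: 30 days (November has 30).
Dec 11, 2264 → Jan 11, 2265: 31 days (December has 31).
Jan 11, 2265 → Feb 11, 2265: 31 days (January has 31).
Feb 11, 2265 → Mar 11, 2265: 28 days (February has 28).
Mar 11, 2265 → Apr 11, 2265: 31 days (March has 31).
Apr 11, 2265 → May 11, 2265: 30 days (April has 30).
May 11, 2265 → Jun 11, 2265: 31 days (May has 31).
Jun 11, 2265 → Jul 11, 2265: 30 days (June has 30).
Jul 11, 2265 → Aug 4, 2265: 24 days.
Total: 5015 days.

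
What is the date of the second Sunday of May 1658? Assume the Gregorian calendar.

May 1, 1658 is a Wednesday.
The first Sunday is therefore May 5 (4 days later).
The second Sunday is 5 + 1×7 = May 12.

May 12, 1658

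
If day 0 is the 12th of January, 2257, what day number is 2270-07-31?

4948

Jan 12, 2257 → Jan 12, 2258: 365 days.
Jan 12, 2258 → Jan 12, 2259: 365 days.
Jan 12, 2259 → Jan 12, 2260: 365 days.
Jan 12, 2260 → Jan 12, 2261: 366 days (Feb 29, 2260 is in that span).
Jan 12, 2261 → Jan 12, 2262: 365 days.
Jan 12, 2262 → Jan 12, 2263: 365 days.
Jan 12, 2263 → Jan 12, 2264: 365 days.
Jan 12, 2264 → Jan 12, 2265: 366 days (Feb 29, 2264 is in that span).
Jan 12, 2265 → Jan 12, 2266: 365 days.
Jan 12, 2266 → Jan 12, 2267: 365 days.
Jan 12, 2267 → Jan 12, 2268: 365 days.
Jan 12, 2268 → Jan 12, 2269: 366 days (Feb 29, 2268 is in that span).
Jan 12, 2269 → Jan 12, 2270: 365 days.
Jan 12, 2270 → Feb 12, 2270: 31 days (January has 31).
Feb 12, 2270 → Mar 12, 2270: 28 days (February has 28).
Mar 12, 2270 → Apr 12, 2270: 31 days (March has 31).
Apr 12, 2270 → May 12, 2270: 30 days (April has 30).
May 12, 2270 → Jun 12, 2270: 31 days (May has 31).
Jun 12, 2270 → Jul 12, 2270: 30 days (June has 30).
Jul 12, 2270 → Jul 31, 2270: 19 days.
Total: 4948 days.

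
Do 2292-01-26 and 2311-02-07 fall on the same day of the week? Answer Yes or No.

From Jan 26, 2292 to Feb 7, 2311 is 6951 days.
6951 mod 7 = 0, so they are the same weekday.
(Jan 26, 2292 is a Tuesday; Feb 7, 2311 is a Tuesday.)

Yes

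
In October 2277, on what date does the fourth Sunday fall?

October 1, 2277 is a Monday.
The first Sunday is therefore October 7 (6 days later).
The fourth Sunday is 7 + 3×7 = October 28.

October 28, 2277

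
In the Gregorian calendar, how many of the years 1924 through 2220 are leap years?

73

Multiples of 4 in [1924,2220]: 75.
Of those, multiples of 100: 3 (not leap unless ÷400).
Multiples of 400: 1.
Leap years = 75 − 3 + 1 = 73.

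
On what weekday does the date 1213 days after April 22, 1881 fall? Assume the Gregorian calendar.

Sunday

Apr 22, 1881 is a Friday.
1213 mod 7 = 2, so 1213 days after a Friday is Friday + 2 = Sunday.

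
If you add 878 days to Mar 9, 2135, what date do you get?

+366 (one year; includes Feb 29, 2136) → Mar 9, 2136 (512 left).
+365 (one year) → Mar 9, 2137 (147 left).
Mar has 31 days: +23 → Apr 1, 2137 (124 left).
Apr has 30 days: +30 → May 1, 2137 (94 left).
May has 31 days: +31 → Jun 1, 2137 (63 left).
Jun has 30 days: +30 → Jul 1, 2137 (33 left).
Jul has 31 days: +31 → Aug 1, 2137 (2 left).
+2 → Aug 3, 2137.

August 3, 2137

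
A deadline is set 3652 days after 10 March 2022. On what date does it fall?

March 9, 2032

+365 (one year) → Mar 10, 2023 (3287 left).
+366 (one year; includes Feb 29, 2024) → Mar 10, 2024 (2921 left).
+365 (one year) → Mar 10, 2025 (2556 left).
+365 (one year) → Mar 10, 2026 (2191 left).
+365 (one year) → Mar 10, 2027 (1826 left).
+366 (one year; includes Feb 29, 2028) → Mar 10, 2028 (1460 left).
+365 (one year) → Mar 10, 2029 (1095 left).
+365 (one year) → Mar 10, 2030 (730 left).
+365 (one year) → Mar 10, 2031 (365 left).
Mar has 31 days: +22 → Apr 1, 2031 (343 left).
Apr has 30 days: +30 → May 1, 2031 (313 left).
May has 31 days: +31 → Jun 1, 2031 (282 left).
Jun has 30 days: +30 → Jul 1, 2031 (252 left).
Jul has 31 days: +31 → Aug 1, 2031 (221 left).
Aug has 31 days: +31 → Sep 1, 2031 (190 left).
Sep has 30 days: +30 → Oct 1, 2031 (160 left).
Oct has 31 days: +31 → Nov 1, 2031 (129 left).
Nov has 30 days: +30 → Dec 1, 2031 (99 left).
Dec has 31 days: +31 → Jan 1, 2032 (68 left).
Jan has 31 days: +31 → Feb 1, 2032 (37 left).
Feb has 29 days: +29 → Mar 1, 2032 (8 left).
+8 → Mar 9, 2032.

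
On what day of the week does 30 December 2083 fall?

Thursday

January 1, 2083 is a Friday.
Jan 1, 2083 → Feb 1, 2083: 31 days (January has 31).
Feb 1, 2083 → Mar 1, 2083: 28 days (February has 28).
Mar 1, 2083 → Apr 1, 2083: 31 days (March has 31).
Apr 1, 2083 → May 1, 2083: 30 days (April has 30).
May 1, 2083 → Jun 1, 2083: 31 days (May has 31).
Jun 1, 2083 → Jul 1, 2083: 30 days (June has 30).
Jul 1, 2083 → Aug 1, 2083: 31 days (July has 31).
Aug 1, 2083 → Sep 1, 2083: 31 days (August has 31).
Sep 1, 2083 → Oct 1, 2083: 30 days (September has 30).
Oct 1, 2083 → Nov 1, 2083: 31 days (October has 31).
Nov 1, 2083 → Dec 1, 2083: 30 days (November has 30).
Dec 1, 2083 → Dec 30, 2083: 29 days.
Total: 363 days.
363 mod 7 = 6, so Friday + 6 = Thursday.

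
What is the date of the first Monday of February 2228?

February 1, 2228 is a Friday.
The first Monday is therefore February 4 (3 days later).

February 4, 2228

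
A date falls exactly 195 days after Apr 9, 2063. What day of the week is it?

Sunday

Apr 9, 2063 is a Monday.
195 mod 7 = 6, so 195 days after a Monday is Monday + 6 = Sunday.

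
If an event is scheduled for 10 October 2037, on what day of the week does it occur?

Doomsday rule: the anchor day for the 2000s is Tuesday. For year 37: 37÷12 = 3 r 1, and 1÷4 = 0, so 3+1+0 = 4.
Tuesday + 4 ≡ Saturday — that's 2037's doomsday.
In October the doomsday date is Oct 10.
Oct 10 is the doomsday itself: Saturday.

Saturday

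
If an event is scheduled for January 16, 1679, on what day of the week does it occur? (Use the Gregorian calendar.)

Doomsday rule: the anchor day for the 1600s is Tuesday. For year 79: 79÷12 = 6 r 7, and 7÷4 = 1, so 6+7+1 = 14.
Tuesday + 14 ≡ Tuesday — that's 1679's doomsday.
In January the doomsday date is Jan 3 (1679 is not a leap year).
Jan 16 is 13 days after Jan 3; 13 mod 7 = 6, so Tuesday + 6 = Monday.

Monday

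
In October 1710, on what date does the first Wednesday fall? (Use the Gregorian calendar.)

October 1, 1710 is a Wednesday.
The first Wednesday is therefore October 1 (same day).

October 1, 1710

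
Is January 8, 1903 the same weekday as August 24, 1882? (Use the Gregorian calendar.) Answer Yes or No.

From Aug 24, 1882 to Jan 8, 1903 is 7441 days.
7441 mod 7 = 0, so they are the same weekday.
(Aug 24, 1882 is a Thursday; Jan 8, 1903 is a Thursday.)

Yes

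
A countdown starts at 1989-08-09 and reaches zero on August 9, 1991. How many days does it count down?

Aug 9, 1989 → Aug 9, 1990: 365 days.
Aug 9, 1990 → Sep 9, 1990: 31 days (August has 31).
Sep 9, 1990 → Oct 9, 1990: 30 days (September has 30).
Oct 9, 1990 → Nov 9, 1990: 31 days (October has 31).
Nov 9, 1990 → Dec 9, 1990: 30 days (November has 30).
Dec 9, 1990 → Jan 9, 1991: 31 days (December has 31).
Jan 9, 1991 → Feb 9, 1991: 31 days (January has 31).
Feb 9, 1991 → Mar 9, 1991: 28 days (February has 28).
Mar 9, 1991 → Apr 9, 1991: 31 days (March has 31).
Apr 9, 1991 → May 9, 1991: 30 days (April has 30).
May 9, 1991 → Jun 9, 1991: 31 days (May has 31).
Jun 9, 1991 → Jul 9, 1991: 30 days (June has 30).
Jul 9, 1991 → Aug 9, 1991: 31 days.
Total: 730 days.

730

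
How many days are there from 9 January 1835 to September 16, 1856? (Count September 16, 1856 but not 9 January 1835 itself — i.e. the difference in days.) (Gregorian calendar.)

Jan 9, 1835 → Jan 9, 1836: 365 days.
Jan 9, 1836 → Jan 9, 1837: 366 days (Feb 29, 1836 is in that span).
Jan 9, 1837 → Jan 9, 1838: 365 days.
Jan 9, 1838 → Jan 9, 1839: 365 days.
Jan 9, 1839 → Jan 9, 1840: 365 days.
Jan 9, 1840 → Jan 9, 1841: 366 days (Feb 29, 1840 is in that span).
Jan 9, 1841 → Jan 9, 1842: 365 days.
Jan 9, 1842 → Jan 9, 1843: 365 days.
Jan 9, 1843 → Jan 9, 1844: 365 days.
Jan 9, 1844 → Jan 9, 1845: 366 days (Feb 29, 1844 is in that span).
Jan 9, 1845 → Jan 9, 1846: 365 days.
Jan 9, 1846 → Jan 9, 1847: 365 days.
Jan 9, 1847 → Jan 9, 1848: 365 days.
Jan 9, 1848 → Jan 9, 1849: 366 days (Feb 29, 1848 is in that span).
Jan 9, 1849 → Jan 9, 1850: 365 days.
Jan 9, 1850 → Jan 9, 1851: 365 days.
Jan 9, 1851 → Jan 9, 1852: 365 days.
Jan 9, 1852 → Jan 9, 1853: 366 days (Feb 29, 1852 is in that span).
Jan 9, 1853 → Jan 9, 1854: 365 days.
Jan 9, 1854 → Jan 9, 1855: 365 days.
Jan 9, 1855 → Jan 9, 1856: 365 days.
Jan 9, 1856 → Feb 9, 1856: 31 days (January has 31).
Feb 9, 1856 → Mar 9, 1856: 29 days (February has 29).
Mar 9, 1856 → Apr 9, 1856: 31 days (March has 31).
Apr 9, 1856 → May 9, 1856: 30 days (April has 30).
May 9, 1856 → Jun 9, 1856: 31 days (May has 31).
Jun 9, 1856 → Jul 9, 1856: 30 days (June has 30).
Jul 9, 1856 → Aug 9, 1856: 31 days (July has 31).
Aug 9, 1856 → Sep 9, 1856: 31 days (August has 31).
Sep 9, 1856 → Sep 16, 1856: 7 days.
Total: 7921 days.

7921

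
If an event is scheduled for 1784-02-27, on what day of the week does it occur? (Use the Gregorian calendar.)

Friday

Doomsday rule: the anchor day for the 1700s is Sunday. For year 84: 84÷12 = 7 r 0, and 0÷4 = 0, so 7+0+0 = 7.
Sunday + 7 ≡ Sunday — that's 1784's doomsday.
In February the doomsday date is Feb 29 (1784 is a leap year (divisible by 4)).
Feb 27 is 2 days before Feb 29; 2 mod 7 = 2, so Sunday − 2 = Friday.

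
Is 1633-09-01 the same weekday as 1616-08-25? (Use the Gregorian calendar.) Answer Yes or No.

Yes

From Aug 25, 1616 to Sep 1, 1633 is 6216 days.
6216 mod 7 = 0, so they are the same weekday.
(Aug 25, 1616 is a Thursday; Sep 1, 1633 is a Thursday.)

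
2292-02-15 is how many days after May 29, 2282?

May 29, 2282 → May 29, 2283: 365 days.
May 29, 2283 → May 29, 2284: 366 days (Feb 29, 2284 is in that span).
May 29, 2284 → May 29, 2285: 365 days.
May 29, 2285 → May 29, 2286: 365 days.
May 29, 2286 → May 29, 2287: 365 days.
May 29, 2287 → May 29, 2288: 366 days (Feb 29, 2288 is in that span).
May 29, 2288 → May 29, 2289: 365 days.
May 29, 2289 → May 29, 2290: 365 days.
May 29, 2290 → May 29, 2291: 365 days.
May 29, 2291 → Jun 29, 2291: 31 days (May has 31).
Jun 29, 2291 → Jul 29, 2291: 30 days (June has 30).
Jul 29, 2291 → Aug 29, 2291: 31 days (July has 31).
Aug 29, 2291 → Sep 29, 2291: 31 days (August has 31).
Sep 29, 2291 → Oct 29, 2291: 30 days (September has 30).
Oct 29, 2291 → Nov 29, 2291: 31 days (October has 31).
Nov 29, 2291 → Dec 29, 2291: 30 days (November has 30).
Dec 29, 2291 → Jan 29, 2292: 31 days (December has 31).
Jan 29, 2292 → Feb 15, 2292: 17 days.
Total: 3549 days.

3549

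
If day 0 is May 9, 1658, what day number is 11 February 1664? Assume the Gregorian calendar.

May 9, 1658 → May 9, 1659: 365 days.
May 9, 1659 → May 9, 1660: 366 days (Feb 29, 1660 is in that span).
May 9, 1660 → May 9, 1661: 365 days.
May 9, 1661 → May 9, 1662: 365 days.
May 9, 1662 → May 9, 1663: 365 days.
May 9, 1663 → Jun 9, 1663: 31 days (May has 31).
Jun 9, 1663 → Jul 9, 1663: 30 days (June has 30).
Jul 9, 1663 → Aug 9, 1663: 31 days (July has 31).
Aug 9, 1663 → Sep 9, 1663: 31 days (August has 31).
Sep 9, 1663 → Oct 9, 1663: 30 days (September has 30).
Oct 9, 1663 → Nov 9, 1663: 31 days (October has 31).
Nov 9, 1663 → Dec 9, 1663: 30 days (November has 30).
Dec 9, 1663 → Jan 9, 1664: 31 days (December has 31).
Jan 9, 1664 → Feb 9, 1664: 31 days (January has 31).
Feb 9, 1664 → Feb 11, 1664: 2 days.
Total: 2104 days.

2104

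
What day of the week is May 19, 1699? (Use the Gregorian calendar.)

Tuesday

Doomsday rule: the anchor day for the 1600s is Tuesday. For year 99: 99÷12 = 8 r 3, and 3÷4 = 0, so 8+3+0 = 11.
Tuesday + 11 ≡ Saturday — that's 1699's doomsday.
In May the doomsday date is May 9.
May 19 is 10 days after May 9; 10 mod 7 = 3, so Saturday + 3 = Tuesday.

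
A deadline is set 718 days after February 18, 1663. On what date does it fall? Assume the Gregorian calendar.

+365 (one year) → Feb 18, 1664 (353 left).
Feb has 29 days: +12 → Mar 1, 1664 (341 left).
Mar has 31 days: +31 → Apr 1, 1664 (310 left).
Apr has 30 days: +30 → May 1, 1664 (280 left).
May has 31 days: +31 → Jun 1, 1664 (249 left).
Jun has 30 days: +30 → Jul 1, 1664 (219 left).
Jul has 31 days: +31 → Aug 1, 1664 (188 left).
Aug has 31 days: +31 → Sep 1, 1664 (157 left).
Sep has 30 days: +30 → Oct 1, 1664 (127 left).
Oct has 31 days: +31 → Nov 1, 1664 (96 left).
Nov has 30 days: +30 → Dec 1, 1664 (66 left).
Dec has 31 days: +31 → Jan 1, 1665 (35 left).
Jan has 31 days: +31 → Feb 1, 1665 (4 left).
+4 → Feb 5, 1665.

February 5, 1665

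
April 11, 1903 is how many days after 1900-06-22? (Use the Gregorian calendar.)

1023

Jun 22, 1900 → Jun 22, 1901: 365 days.
Jun 22, 1901 → Jun 22, 1902: 365 days.
Jun 22, 1902 → Jul 22, 1902: 30 days (June has 30).
Jul 22, 1902 → Aug 22, 1902: 31 days (July has 31).
Aug 22, 1902 → Sep 22, 1902: 31 days (August has 31).
Sep 22, 1902 → Oct 22, 1902: 30 days (September has 30).
Oct 22, 1902 → Nov 22, 1902: 31 days (October has 31).
Nov 22, 1902 → Dec 22, 1902: 30 days (November has 30).
Dec 22, 1902 → Jan 22, 1903: 31 days (December has 31).
Jan 22, 1903 → Feb 22, 1903: 31 days (January has 31).
Feb 22, 1903 → Mar 22, 1903: 28 days (February has 28).
Mar 22, 1903 → Apr 11, 1903: 20 days.
Total: 1023 days.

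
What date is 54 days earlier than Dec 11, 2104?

−11 → Nov 30, 2104 (end of Nov, 30 days; 43 left).
−30 → Oct 31, 2104 (end of Oct, 31 days; 13 left).
−13 → Oct 18, 2104.

October 18, 2104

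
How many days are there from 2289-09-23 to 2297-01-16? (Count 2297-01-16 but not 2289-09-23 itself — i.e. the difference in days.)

Sep 23, 2289 → Sep 23, 2290: 365 days.
Sep 23, 2290 → Sep 23, 2291: 365 days.
Sep 23, 2291 → Sep 23, 2292: 366 days (Feb 29, 2292 is in that span).
Sep 23, 2292 → Sep 23, 2293: 365 days.
Sep 23, 2293 → Sep 23, 2294: 365 days.
Sep 23, 2294 → Sep 23, 2295: 365 days.
Sep 23, 2295 → Sep 23, 2296: 366 days (Feb 29, 2296 is in that span).
Sep 23, 2296 → Oct 23, 2296: 30 days (September has 30).
Oct 23, 2296 → Nov 23, 2296: 31 days (October has 31).
Nov 23, 2296 → Dec 23, 2296: 30 days (November has 30).
Dec 23, 2296 → Jan 16, 2297: 24 days.
Total: 2672 days.

2672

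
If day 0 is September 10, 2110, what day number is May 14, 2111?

246

Sep 10, 2110 → Oct 10, 2110: 30 days (September has 30).
Oct 10, 2110 → Nov 10, 2110: 31 days (October has 31).
Nov 10, 2110 → Dec 10, 2110: 30 days (November has 30).
Dec 10, 2110 → Jan 10, 2111: 31 days (December has 31).
Jan 10, 2111 → Feb 10, 2111: 31 days (January has 31).
Feb 10, 2111 → Mar 10, 2111: 28 days (February has 28).
Mar 10, 2111 → Apr 10, 2111: 31 days (March has 31).
Apr 10, 2111 → May 10, 2111: 30 days (April has 30).
May 10, 2111 → May 14, 2111: 4 days.
Total: 246 days.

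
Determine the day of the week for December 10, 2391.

Tuesday

Doomsday rule: the anchor day for the 2300s is Wednesday. For year 91: 91÷12 = 7 r 7, and 7÷4 = 1, so 7+7+1 = 15.
Wednesday + 15 ≡ Thursday — that's 2391's doomsday.
In December the doomsday date is Dec 12.
Dec 10 is 2 days before Dec 12; 2 mod 7 = 2, so Thursday − 2 = Tuesday.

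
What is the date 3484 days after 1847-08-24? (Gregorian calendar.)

March 8, 1857

+366 (one year; includes Feb 29, 1848) → Aug 24, 1848 (3118 left).
+365 (one year) → Aug 24, 1849 (2753 left).
+365 (one year) → Aug 24, 1850 (2388 left).
+365 (one year) → Aug 24, 1851 (2023 left).
+366 (one year; includes Feb 29, 1852) → Aug 24, 1852 (1657 left).
+365 (one year) → Aug 24, 1853 (1292 left).
+365 (one year) → Aug 24, 1854 (927 left).
+365 (one year) → Aug 24, 1855 (562 left).
+366 (one year; includes Feb 29, 1856) → Aug 24, 1856 (196 left).
Aug has 31 days: +8 → Sep 1, 1856 (188 left).
Sep has 30 days: +30 → Oct 1, 1856 (158 left).
Oct has 31 days: +31 → Nov 1, 1856 (127 left).
Nov has 30 days: +30 → Dec 1, 1856 (97 left).
Dec has 31 days: +31 → Jan 1, 1857 (66 left).
Jan has 31 days: +31 → Feb 1, 1857 (35 left).
Feb has 28 days: +28 → Mar 1, 1857 (7 left).
+7 → Mar 8, 1857.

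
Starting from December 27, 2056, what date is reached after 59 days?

Dec has 31 days: +5 → Jan 1, 2057 (54 left).
Jan has 31 days: +31 → Feb 1, 2057 (23 left).
+23 → Feb 24, 2057.

February 24, 2057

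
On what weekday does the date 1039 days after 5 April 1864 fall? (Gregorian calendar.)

First find the weekday of Apr 5, 1864. Doomsday rule: the anchor day for the 1800s is Friday. For year 64: 64÷12 = 5 r 4, and 4÷4 = 1, so 5+4+1 = 10.
Friday + 10 ≡ Monday — that's 1864's doomsday.
In April the doomsday date is Apr 4.
Apr 5 is 1 day after Apr 4; 1 mod 7 = 1, so Monday + 1 = Tuesday.
1039 mod 7 = 3, so 1039 days after a Tuesday is Tuesday + 3 = Friday.

Friday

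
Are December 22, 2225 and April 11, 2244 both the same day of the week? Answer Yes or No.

From Dec 22, 2225 to Apr 11, 2244 is 6685 days.
6685 mod 7 = 0, so they are the same weekday.
(Dec 22, 2225 is a Thursday; Apr 11, 2244 is a Thursday.)

Yes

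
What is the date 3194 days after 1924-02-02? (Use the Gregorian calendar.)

+366 (one year; includes Feb 29, 1924) → Feb 2, 1925 (2828 left).
+365 (one year) → Feb 2, 1926 (2463 left).
+365 (one year) → Feb 2, 1927 (2098 left).
+365 (one year) → Feb 2, 1928 (1733 left).
+366 (one year; includes Feb 29, 1928) → Feb 2, 1929 (1367 left).
+365 (one year) → Feb 2, 1930 (1002 left).
+365 (one year) → Feb 2, 1931 (637 left).
+365 (one year) → Feb 2, 1932 (272 left).
Feb has 29 days: +28 → Mar 1, 1932 (244 left).
Mar has 31 days: +31 → Apr 1, 1932 (213 left).
Apr has 30 days: +30 → May 1, 1932 (183 left).
May has 31 days: +31 → Jun 1, 1932 (152 left).
Jun has 30 days: +30 → Jul 1, 1932 (122 left).
Jul has 31 days: +31 → Aug 1, 1932 (91 left).
Aug has 31 days: +31 → Sep 1, 1932 (60 left).
Sep has 30 days: +30 → Oct 1, 1932 (30 left).
+30 → Oct 31, 1932.

October 31, 1932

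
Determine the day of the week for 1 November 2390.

Doomsday rule: the anchor day for the 2300s is Wednesday. For year 90: 90÷12 = 7 r 6, and 6÷4 = 1, so 7+6+1 = 14.
Wednesday + 14 ≡ Wednesday — that's 2390's doomsday.
In November the doomsday date is Nov 7.
Nov 1 is 6 days before Nov 7; 6 mod 7 = 6, so Wednesday − 6 = Thursday.

Thursday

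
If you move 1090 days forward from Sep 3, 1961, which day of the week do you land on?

Sep 3, 1961 is a Sunday.
1090 mod 7 = 5, so 1090 days after a Sunday is Sunday + 5 = Friday.

Friday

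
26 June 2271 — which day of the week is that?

Monday

Doomsday rule: the anchor day for the 2200s is Friday. For year 71: 71÷12 = 5 r 11, and 11÷4 = 2, so 5+11+2 = 18.
Friday + 18 ≡ Tuesday — that's 2271's doomsday.
In June the doomsday date is Jun 6.
Jun 26 is 20 days after Jun 6; 20 mod 7 = 6, so Tuesday + 6 = Monday.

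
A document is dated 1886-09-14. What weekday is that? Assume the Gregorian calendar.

Doomsday rule: the anchor day for the 1800s is Friday. For year 86: 86÷12 = 7 r 2, and 2÷4 = 0, so 7+2+0 = 9.
Friday + 9 ≡ Sunday — that's 1886's doomsday.
In September the doomsday date is Sep 5.
Sep 14 is 9 days after Sep 5; 9 mod 7 = 2, so Sunday + 2 = Tuesday.

Tuesday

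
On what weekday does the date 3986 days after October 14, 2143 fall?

Oct 14, 2143 is a Monday.
3986 mod 7 = 3, so 3986 days after a Monday is Monday + 3 = Thursday.

Thursday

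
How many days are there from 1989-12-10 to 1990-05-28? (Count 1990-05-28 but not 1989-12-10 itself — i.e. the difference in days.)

169

Dec 10, 1989 → Jan 10, 1990: 31 days (December has 31).
Jan 10, 1990 → Feb 10, 1990: 31 days (January has 31).
Feb 10, 1990 → Mar 10, 1990: 28 days (February has 28).
Mar 10, 1990 → Apr 10, 1990: 31 days (March has 31).
Apr 10, 1990 → May 10, 1990: 30 days (April has 30).
May 10, 1990 → May 28, 1990: 18 days.
Total: 169 days.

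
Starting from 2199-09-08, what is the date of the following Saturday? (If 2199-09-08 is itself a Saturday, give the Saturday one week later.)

September 14, 2199

Sep 8, 2199 is a Sunday.
From Sunday to the next Saturday is 6 days.
Sep 8, 2199 + 6 = Sep 14, 2199.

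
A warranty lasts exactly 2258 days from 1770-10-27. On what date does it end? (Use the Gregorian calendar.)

+365 (one year) → Oct 27, 1771 (1893 left).
+366 (one year; includes Feb 29, 1772) → Oct 27, 1772 (1527 left).
+365 (one year) → Oct 27, 1773 (1162 left).
+365 (one year) → Oct 27, 1774 (797 left).
+365 (one year) → Oct 27, 1775 (432 left).
+366 (one year; includes Feb 29, 1776) → Oct 27, 1776 (66 left).
Oct has 31 days: +5 → Nov 1, 1776 (61 left).
Nov has 30 days: +30 → Dec 1, 1776 (31 left).
Dec has 31 days: +31 → Jan 1, 1777 (0 left).

January 1, 1777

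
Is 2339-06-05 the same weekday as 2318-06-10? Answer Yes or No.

Yes

From Jun 10, 2318 to Jun 5, 2339 is 7665 days.
7665 mod 7 = 0, so they are the same weekday.
(Jun 10, 2318 is a Monday; Jun 5, 2339 is a Monday.)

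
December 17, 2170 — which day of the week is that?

Monday

Doomsday rule: the anchor day for the 2100s is Sunday. For year 70: 70÷12 = 5 r 10, and 10÷4 = 2, so 5+10+2 = 17.
Sunday + 17 ≡ Wednesday — that's 2170's doomsday.
In December the doomsday date is Dec 12.
Dec 17 is 5 days after Dec 12; 5 mod 7 = 5, so Wednesday + 5 = Monday.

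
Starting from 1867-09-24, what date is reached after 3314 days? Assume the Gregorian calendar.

October 20, 1876

+366 (one year; includes Feb 29, 1868) → Sep 24, 1868 (2948 left).
+365 (one year) → Sep 24, 1869 (2583 left).
+365 (one year) → Sep 24, 1870 (2218 left).
+365 (one year) → Sep 24, 1871 (1853 left).
+366 (one year; includes Feb 29, 1872) → Sep 24, 1872 (1487 left).
+365 (one year) → Sep 24, 1873 (1122 left).
+365 (one year) → Sep 24, 1874 (757 left).
+365 (one year) → Sep 24, 1875 (392 left).
Sep has 30 days: +7 → Oct 1, 1875 (385 left).
Oct has 31 days: +31 → Nov 1, 1875 (354 left).
Nov has 30 days: +30 → Dec 1, 1875 (324 left).
Dec has 31 days: +31 → Jan 1, 1876 (293 left).
Jan has 31 days: +31 → Feb 1, 1876 (262 left).
Feb has 29 days: +29 → Mar 1, 1876 (233 left).
Mar has 31 days: +31 → Apr 1, 1876 (202 left).
Apr has 30 days: +30 → May 1, 1876 (172 left).
May has 31 days: +31 → Jun 1, 1876 (141 left).
Jun has 30 days: +30 → Jul 1, 1876 (111 left).
Jul has 31 days: +31 → Aug 1, 1876 (80 left).
Aug has 31 days: +31 → Sep 1, 1876 (49 left).
Sep has 30 days: +30 → Oct 1, 1876 (19 left).
+19 → Oct 20, 1876.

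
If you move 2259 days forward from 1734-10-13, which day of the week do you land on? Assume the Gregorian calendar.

Monday

Oct 13, 1734 is a Wednesday.
2259 mod 7 = 5, so 2259 days after a Wednesday is Wednesday + 5 = Monday.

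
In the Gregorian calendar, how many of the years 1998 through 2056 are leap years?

Multiples of 4 in [1998,2056]: 15.
Of those, multiples of 100: 1 (not leap unless ÷400).
Multiples of 400: 1.
Leap years = 15 − 1 + 1 = 15.

15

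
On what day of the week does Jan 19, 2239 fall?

Doomsday rule: the anchor day for the 2200s is Friday. For year 39: 39÷12 = 3 r 3, and 3÷4 = 0, so 3+3+0 = 6.
Friday + 6 ≡ Thursday — that's 2239's doomsday.
In January the doomsday date is Jan 3 (2239 is not a leap year).
Jan 19 is 16 days after Jan 3; 16 mod 7 = 2, so Thursday + 2 = Saturday.

Saturday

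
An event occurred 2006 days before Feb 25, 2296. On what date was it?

−365 (one year) → Feb 25, 2295 (1641 left).
−365 (one year) → Feb 25, 2294 (1276 left).
−365 (one year) → Feb 25, 2293 (911 left).
−366 (one year; includes Feb 29, 2292) → Feb 25, 2292 (545 left).
−365 (one year) → Feb 25, 2291 (180 left).
−25 → Jan 31, 2291 (end of Jan, 31 days; 155 left).
−31 → Dec 31, 2290 (end of Dec, 31 days; 124 left).
−31 → Nov 30, 2290 (end of Nov, 30 days; 93 left).
−30 → Oct 31, 2290 (end of Oct, 31 days; 63 left).
−31 → Sep 30, 2290 (end of Sep, 30 days; 32 left).
−30 → Aug 31, 2290 (end of Aug, 31 days; 2 left).
−2 → Aug 29, 2290.

August 29, 2290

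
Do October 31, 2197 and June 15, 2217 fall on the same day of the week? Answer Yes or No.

From Oct 31, 2197 to Jun 15, 2217 is 7166 days.
7166 mod 7 = 5, so they are different weekdays.
(Oct 31, 2197 is a Tuesday; Jun 15, 2217 is a Sunday.)

No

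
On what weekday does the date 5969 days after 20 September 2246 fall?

Friday

Sep 20, 2246 is a Sunday.
5969 mod 7 = 5, so 5969 days after a Sunday is Sunday + 5 = Friday.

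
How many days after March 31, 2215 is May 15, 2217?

776

Mar 31, 2215 → Mar 31, 2216: 366 days (Feb 29, 2216 is in that span).
Mar 31, 2216 → Mar 31, 2217: 365 days.
Mar 31, 2217 → Apr 30, 2217: 30 days (March has 31).
Apr 30, 2217 → May 15, 2217: 15 days.
Total: 776 days.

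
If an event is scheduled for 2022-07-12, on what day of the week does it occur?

Tuesday

January 1, 2022 is a Saturday.
Jan 1, 2022 → Feb 1, 2022: 31 days (January has 31).
Feb 1, 2022 → Mar 1, 2022: 28 days (February has 28).
Mar 1, 2022 → Apr 1, 2022: 31 days (March has 31).
Apr 1, 2022 → May 1, 2022: 30 days (April has 30).
May 1, 2022 → Jun 1, 2022: 31 days (May has 31).
Jun 1, 2022 → Jul 1, 2022: 30 days (June has 30).
Jul 1, 2022 → Jul 12, 2022: 11 days.
Total: 192 days.
192 mod 7 = 3, so Saturday + 3 = Tuesday.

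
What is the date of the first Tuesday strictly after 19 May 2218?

May 19, 2218 is a Tuesday.
From Tuesday to the next Tuesday is 7 days.
May 19, 2218 + 7 = May 26, 2218.

May 26, 2218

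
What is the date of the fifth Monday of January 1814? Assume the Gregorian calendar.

January 31, 1814

January 1, 1814 is a Saturday.
The first Monday is therefore January 3 (2 days later).
The fifth Monday is 3 + 4×7 = January 31.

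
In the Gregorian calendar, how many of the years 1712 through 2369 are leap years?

160

Multiples of 4 in [1712,2369]: 165.
Of those, multiples of 100: 6 (not leap unless ÷400).
Multiples of 400: 1.
Leap years = 165 − 6 + 1 = 160.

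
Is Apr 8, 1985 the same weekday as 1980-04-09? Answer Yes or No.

No

From Apr 9, 1980 to Apr 8, 1985 is 1825 days.
1825 mod 7 = 5, so they are different weekdays.
(Apr 9, 1980 is a Wednesday; Apr 8, 1985 is a Monday.)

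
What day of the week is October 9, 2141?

Monday

Doomsday rule: the anchor day for the 2100s is Sunday. For year 41: 41÷12 = 3 r 5, and 5÷4 = 1, so 3+5+1 = 9.
Sunday + 9 ≡ Tuesday — that's 2141's doomsday.
In October the doomsday date is Oct 10.
Oct 9 is 1 day before Oct 10; 1 mod 7 = 1, so Tuesday − 1 = Monday.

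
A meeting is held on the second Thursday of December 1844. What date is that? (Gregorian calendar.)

December 1, 1844 is a Sunday.
The first Thursday is therefore December 5 (4 days later).
The second Thursday is 5 + 1×7 = December 12.

December 12, 1844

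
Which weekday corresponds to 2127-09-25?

Doomsday rule: the anchor day for the 2100s is Sunday. For year 27: 27÷12 = 2 r 3, and 3÷4 = 0, so 2+3+0 = 5.
Sunday + 5 ≡ Friday — that's 2127's doomsday.
In September the doomsday date is Sep 5.
Sep 25 is 20 days after Sep 5; 20 mod 7 = 6, so Friday + 6 = Thursday.

Thursday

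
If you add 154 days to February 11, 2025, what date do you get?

July 15, 2025

Feb has 28 days: +18 → Mar 1, 2025 (136 left).
Mar has 31 days: +31 → Apr 1, 2025 (105 left).
Apr has 30 days: +30 → May 1, 2025 (75 left).
May has 31 days: +31 → Jun 1, 2025 (44 left).
Jun has 30 days: +30 → Jul 1, 2025 (14 left).
+14 → Jul 15, 2025.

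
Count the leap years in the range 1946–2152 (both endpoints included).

Multiples of 4 in [1946,2152]: 52.
Of those, multiples of 100: 2 (not leap unless ÷400).
Multiples of 400: 1.
Leap years = 52 − 2 + 1 = 51.

51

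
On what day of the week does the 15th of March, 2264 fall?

Doomsday rule: the anchor day for the 2200s is Friday. For year 64: 64÷12 = 5 r 4, and 4÷4 = 1, so 5+4+1 = 10.
Friday + 10 ≡ Monday — that's 2264's doomsday.
In March the doomsday date is Mar 14.
Mar 15 is 1 day after Mar 14; 1 mod 7 = 1, so Monday + 1 = Tuesday.

Tuesday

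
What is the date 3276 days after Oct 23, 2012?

October 12, 2021

+365 (one year) → Oct 23, 2013 (2911 left).
+365 (one year) → Oct 23, 2014 (2546 left).
+365 (one year) → Oct 23, 2015 (2181 left).
+366 (one year; includes Feb 29, 2016) → Oct 23, 2016 (1815 left).
+365 (one year) → Oct 23, 2017 (1450 left).
+365 (one year) → Oct 23, 2018 (1085 left).
+365 (one year) → Oct 23, 2019 (720 left).
+366 (one year; includes Feb 29, 2020) → Oct 23, 2020 (354 left).
Oct has 31 days: +9 → Nov 1, 2020 (345 left).
Nov has 30 days: +30 → Dec 1, 2020 (315 left).
Dec has 31 days: +31 → Jan 1, 2021 (284 left).
Jan has 31 days: +31 → Feb 1, 2021 (253 left).
Feb has 28 days: +28 → Mar 1, 2021 (225 left).
Mar has 31 days: +31 → Apr 1, 2021 (194 left).
Apr has 30 days: +30 → May 1, 2021 (164 left).
May has 31 days: +31 → Jun 1, 2021 (133 left).
Jun has 30 days: +30 → Jul 1, 2021 (103 left).
Jul has 31 days: +31 → Aug 1, 2021 (72 left).
Aug has 31 days: +31 → Sep 1, 2021 (41 left).
Sep has 30 days: +30 → Oct 1, 2021 (11 left).
+11 → Oct 12, 2021.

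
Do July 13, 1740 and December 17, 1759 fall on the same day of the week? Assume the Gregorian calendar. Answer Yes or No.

No

From Jul 13, 1740 to Dec 17, 1759 is 7096 days.
7096 mod 7 = 5, so they are different weekdays.
(Jul 13, 1740 is a Wednesday; Dec 17, 1759 is a Monday.)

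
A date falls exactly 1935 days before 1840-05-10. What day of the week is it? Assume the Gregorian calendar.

Thursday

May 10, 1840 is a Sunday.
1935 mod 7 = 3, so 1935 days before a Sunday is Sunday − 3 = Thursday.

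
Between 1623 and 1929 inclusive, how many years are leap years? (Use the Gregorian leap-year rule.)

74

Multiples of 4 in [1623,1929]: 77.
Of those, multiples of 100: 3 (not leap unless ÷400).
Multiples of 400: 0.
Leap years = 77 − 3 + 0 = 74.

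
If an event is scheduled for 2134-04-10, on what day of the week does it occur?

Saturday

Doomsday rule: the anchor day for the 2100s is Sunday. For year 34: 34÷12 = 2 r 10, and 10÷4 = 2, so 2+10+2 = 14.
Sunday + 14 ≡ Sunday — that's 2134's doomsday.
In April the doomsday date is Apr 4.
Apr 10 is 6 days after Apr 4; 6 mod 7 = 6, so Sunday + 6 = Saturday.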